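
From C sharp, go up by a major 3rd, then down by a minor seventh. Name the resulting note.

A major third up from C# is E# (letter E, 4 semitones up).
A minor seventh down from E# is F## (letter F, 10 semitones down).

F##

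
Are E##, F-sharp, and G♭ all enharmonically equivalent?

E## = pitch class 6 and F# = pitch class 6 and Gb = pitch class 6 — the same pitch class, so they are enharmonic equivalents.

Yes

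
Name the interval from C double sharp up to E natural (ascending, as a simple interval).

diminished third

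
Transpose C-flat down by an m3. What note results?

Ab

A third below C lands on the letter A.
A minor third spans 3 semitones, so Cb moves to pitch class 8. On the letter A that is Ab.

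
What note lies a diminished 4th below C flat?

G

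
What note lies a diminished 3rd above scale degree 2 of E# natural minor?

Scale degree 2 of E# natural minor is F##.
A diminished third (2 semitones) above F## lands on the letter A, giving A.

A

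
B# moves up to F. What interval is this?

doubly diminished fifth

Counting letters B–C–D–E–F gives a fifth.
B#→F = 5 semitones, 2 narrower than the perfect fifth (7), so doubly diminished.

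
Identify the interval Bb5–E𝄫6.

diminished fourth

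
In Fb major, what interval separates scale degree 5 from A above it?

augmented sixth

Scale degree 5 of Fb major is Cb.
Cb up to A: letters C→A make it a sixth; 10 semitones makes it augmented.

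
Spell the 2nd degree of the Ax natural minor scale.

B##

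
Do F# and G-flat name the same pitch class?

F# = pitch class 6 and Gb = pitch class 6 — the same pitch class, so they are enharmonic equivalents.

Yes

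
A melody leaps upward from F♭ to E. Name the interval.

augmented seventh

The letter names run F→E, a span of 6 letter steps, so the interval is some kind of seventh.
Fb to E is 12 semitones. A major seventh is 11, so 12 makes it augmented.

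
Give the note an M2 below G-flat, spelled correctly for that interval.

A second below G lands on the letter F.
A major second spans 2 semitones, so Gb moves to pitch class 4. On the letter F that is Fb.

Fb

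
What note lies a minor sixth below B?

B down a major sixth is D, so the target letter is D.
From B, a minor sixth is 8 semitones down: D#.

D#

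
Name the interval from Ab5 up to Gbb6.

Counting letters A–B–C–D–E–F–G gives a seventh.
Ab→Gbb = 9 semitones, 2 narrower than the major seventh (11), so diminished.

diminished seventh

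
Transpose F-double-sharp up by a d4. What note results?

B

A fourth above F lands on the letter B.
A diminished fourth spans 4 semitones, so F## moves to pitch class 11. On the letter B that is B.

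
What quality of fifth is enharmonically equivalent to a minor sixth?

A minor sixth spans 8 semitones.
A fifth spanning 8 semitones is augmented (the perfect fifth is 7).

augmented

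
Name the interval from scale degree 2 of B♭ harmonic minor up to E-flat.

minor third

Scale degree 2 of Bb harmonic minor is C.
C up to Eb: letters C→E make it a third; 3 semitones makes it minor.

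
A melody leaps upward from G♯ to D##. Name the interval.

augmented fifth

Counting letters G–A–B–C–D gives a fifth.
G#→D## = 8 semitones, 1 wider than the perfect fifth (7), so augmented.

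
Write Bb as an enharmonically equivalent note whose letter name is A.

Plain A sits 1 semitone below Bb, so on the letter A the same pitch needs a sharp: A#.

A#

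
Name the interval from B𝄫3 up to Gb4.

major sixth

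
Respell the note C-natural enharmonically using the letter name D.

Dbb

C is pitch class 0. The letter D alone is pitch class 2.
To reach pitch class 0 from D requires an offset of -2 semitones, i.e. double flat: Dbb.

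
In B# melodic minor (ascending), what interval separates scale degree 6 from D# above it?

Scale degree 6 of B# melodic minor (ascending) is G##.
G## up to D#: letters G→D make it a fifth; 6 semitones makes it diminished.

diminished fifth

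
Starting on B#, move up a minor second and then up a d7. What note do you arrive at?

A minor second up from B# is C# (letter C, 1 semitone up).
A diminished seventh up from C# is Bb (letter B, 9 semitones up).

Bb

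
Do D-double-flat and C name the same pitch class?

Dbb is pitch class 0; C is pitch class 0.
All spellings map to pitch class 0, so they are enharmonically equivalent.

Yes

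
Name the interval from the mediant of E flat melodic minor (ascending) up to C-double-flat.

diminished fourth

The mediant of Eb melodic minor (ascending) is Gb.
Gb up to Cbb: letters G→C make it a fourth; 4 semitones makes it diminished.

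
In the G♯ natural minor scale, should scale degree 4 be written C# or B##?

C#

Each scale degree takes a distinct letter name. Degree 4 of a scale on G must use the letter C.
C# and B## are enharmonically the same pitch, but only C# uses the letter C, so it is the correct spelling here.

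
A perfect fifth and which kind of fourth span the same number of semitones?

doubly augmented

A perfect fifth spans 7 semitones.
A fourth spanning 7 semitones is doubly augmented (the perfect fourth is 5).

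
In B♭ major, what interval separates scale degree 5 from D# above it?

augmented sixth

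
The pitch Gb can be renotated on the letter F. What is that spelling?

F#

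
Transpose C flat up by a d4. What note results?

A fourth above C lands on the letter F.
A diminished fourth spans 4 semitones, so Cb moves to pitch class 3. On the letter F that is Fbb.

Fbb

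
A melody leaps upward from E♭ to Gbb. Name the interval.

diminished third

The letter names run E→G, a span of 2 letter steps, so the interval is some kind of third.
Eb to Gbb is 2 semitones. A major third is 4, so 2 makes it diminished.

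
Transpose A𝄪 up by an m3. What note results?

A third above A lands on the letter C.
A minor third spans 3 semitones, so A## moves to pitch class 2. On the letter C that is C##.

C##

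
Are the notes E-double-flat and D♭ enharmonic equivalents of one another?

Ebb is pitch class 2; Db is pitch class 1.
The pitch classes differ (2 vs. 1), so they are not enharmonic equivalents.

No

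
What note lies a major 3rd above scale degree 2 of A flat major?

D

Scale degree 2 of Ab major is Bb.
A major third (4 semitones) above Bb lands on the letter D, giving D.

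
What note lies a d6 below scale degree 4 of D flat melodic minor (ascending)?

B

Scale degree 4 of Db melodic minor (ascending) is Gb.
A diminished sixth (7 semitones) below Gb lands on the letter B, giving B.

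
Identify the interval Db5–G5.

The letter names run D→G, a span of 3 letter steps, so the interval is some kind of fourth.
Db to G is 6 semitones. A perfect fourth is 5, so 6 makes it augmented.

augmented fourth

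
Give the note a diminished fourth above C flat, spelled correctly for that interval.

C up a perfect fourth is F, so the target letter is F.
From Cb, a diminished fourth is 4 semitones up: Fbb.

Fbb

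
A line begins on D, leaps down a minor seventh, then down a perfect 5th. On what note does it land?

A minor seventh down from D is E (letter E, 10 semitones down).
A perfect fifth down from E is A (letter A, 7 semitones down).

A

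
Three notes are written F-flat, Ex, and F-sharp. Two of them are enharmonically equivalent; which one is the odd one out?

Fb

In 12-tone equal temperament, enharmonic equivalents share a pitch class. Fb is pitch class 4; E## is pitch class 6; F# is pitch class 6.
E## and F# share pitch class 6, while Fb is pitch class 4.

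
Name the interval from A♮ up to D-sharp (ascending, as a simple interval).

augmented fourth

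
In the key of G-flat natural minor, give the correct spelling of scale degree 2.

Ab

The Gb natural minor scale runs Gb Ab Bbb Cb Db Ebb Fb.
Degree 2 is Ab.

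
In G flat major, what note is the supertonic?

The Gb major scale runs Gb Ab Bb Cb Db Eb F.
Degree 2 is Ab.

Ab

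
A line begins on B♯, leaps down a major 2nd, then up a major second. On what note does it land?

B#

A major second down from B# is A# (letter A, 2 semitones down).
A major second up from A# is B# (letter B, 2 semitones up).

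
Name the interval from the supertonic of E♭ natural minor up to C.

perfect fifth

The supertonic of Eb natural minor is F.
F up to C: letters F→C make it a fifth; 7 semitones makes it perfect.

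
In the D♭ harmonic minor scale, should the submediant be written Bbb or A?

Bbb

Each scale degree takes a distinct letter name. Degree 6 of a scale on D must use the letter B.
Bbb and A are enharmonically the same pitch, but only Bbb uses the letter B, so it is the correct spelling here.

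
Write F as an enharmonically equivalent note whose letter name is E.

E#

F is pitch class 5. The letter E alone is pitch class 4.
To reach pitch class 5 from E requires an offset of +1 semitone, i.e. sharp: E#.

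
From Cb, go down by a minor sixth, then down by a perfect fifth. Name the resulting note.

A minor sixth down from Cb is Eb (letter E, 8 semitones down).
A perfect fifth down from Eb is Ab (letter A, 7 semitones down).

Ab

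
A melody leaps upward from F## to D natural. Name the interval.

The letter names run F→D, a span of 5 letter steps, so the interval is some kind of sixth.
F## to D is 7 semitones. A major sixth is 9, so 7 makes it diminished.

diminished sixth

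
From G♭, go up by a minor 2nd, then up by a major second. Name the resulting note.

A minor second up from Gb is Abb (letter A, 1 semitone up).
A major second up from Abb is Bbb (letter B, 2 semitones up).

Bbb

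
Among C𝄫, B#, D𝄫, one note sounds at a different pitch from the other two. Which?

Cbb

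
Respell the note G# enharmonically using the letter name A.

Plain A sits 1 semitone above G#, so on the letter A the same pitch needs a flat: Ab.

Ab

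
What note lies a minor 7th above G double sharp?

A seventh above G lands on the letter F.
A minor seventh spans 10 semitones, so G## moves to pitch class 7. On the letter F that is F##.

F##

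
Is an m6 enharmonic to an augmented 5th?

A minor sixth spans 8 semitones; an augmented fifth spans 8.
They are enharmonically equivalent.

Yes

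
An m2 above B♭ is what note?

B up a major second is C#, so the target letter is C.
From Bb, a minor second is 1 semitone up: Cb.

Cb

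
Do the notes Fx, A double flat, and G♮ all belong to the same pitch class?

Yes

F## is pitch class 7; Abb is pitch class 7; G is pitch class 7.
All spellings map to pitch class 7, so they are enharmonically equivalent.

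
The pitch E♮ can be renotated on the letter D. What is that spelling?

D##

Plain D sits 2 semitones below E, so on the letter D the same pitch needs a double sharp: D##.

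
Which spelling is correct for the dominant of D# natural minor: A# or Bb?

Each scale degree takes a distinct letter name. Degree 5 of a scale on D must use the letter A.
A# and Bb are enharmonically the same pitch, but only A# uses the letter A, so it is the correct spelling here.

A#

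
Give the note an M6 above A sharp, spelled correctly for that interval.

A up a major sixth is F#, so the target letter is F.
From A#, a major sixth is 9 semitones up: F##.

F##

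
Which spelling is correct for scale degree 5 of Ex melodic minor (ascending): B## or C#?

Each scale degree takes a distinct letter name. Degree 5 of a scale on E must use the letter B.
B## and C# are enharmonically the same pitch, but only B## uses the letter B, so it is the correct spelling here.

B##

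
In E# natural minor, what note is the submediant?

C#

The E# natural minor scale runs E# F## G# A# B# C# D#.
Degree 6 is C#.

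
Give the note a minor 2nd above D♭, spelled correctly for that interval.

D up a major second is E, so the target letter is E.
From Db, a minor second is 1 semitone up: Ebb.

Ebb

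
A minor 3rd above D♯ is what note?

D up a major third is F#, so the target letter is F.
From D#, a minor third is 3 semitones up: F#.

F#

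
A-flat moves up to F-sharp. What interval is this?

The letter names run A→F, a span of 5 letter steps, so the interval is some kind of sixth.
Ab to F# is 10 semitones. A major sixth is 9, so 10 makes it augmented.

augmented sixth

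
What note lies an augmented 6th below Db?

Fbb

D down a major sixth is F, so the target letter is F.
From Db, an augmented sixth is 10 semitones down: Fbb.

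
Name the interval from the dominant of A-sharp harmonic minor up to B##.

The dominant of A# harmonic minor is E#.
E# up to B##: letters E→B make it a fifth; 8 semitones makes it augmented.

augmented fifth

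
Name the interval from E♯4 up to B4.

diminished fifth

The letter names run E→B, a span of 4 letter steps, so the interval is some kind of fifth.
E# to B is 6 semitones. A perfect fifth is 7, so 6 makes it diminished.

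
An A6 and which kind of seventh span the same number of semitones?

minor

An augmented sixth spans 10 semitones.
A seventh spanning 10 semitones is minor (the major seventh is 11).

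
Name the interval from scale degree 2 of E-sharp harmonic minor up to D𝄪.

major sixth

Scale degree 2 of E# harmonic minor is F##.
F## up to D##: letters F→D make it a sixth; 9 semitones makes it major.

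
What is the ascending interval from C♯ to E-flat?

Counting letters C–D–E gives a third.
C#→Eb = 2 semitones, 2 narrower than the major third (4), so diminished.

diminished third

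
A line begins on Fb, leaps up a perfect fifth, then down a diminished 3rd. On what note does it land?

A perfect fifth up from Fb is Cb (letter C, 7 semitones up).
A diminished third down from Cb is A (letter A, 2 semitones down).

A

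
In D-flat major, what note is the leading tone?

Degree 7 takes the letter 6 steps above D, which is C.
In major, degree 7 sits 11 semitones above the tonic. Db + 11 semitones is pitch class 0, spelled on C as C.

C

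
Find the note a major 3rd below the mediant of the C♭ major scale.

The mediant of Cb major is Eb.
A major third (4 semitones) below Eb lands on the letter C, giving Cb.

Cb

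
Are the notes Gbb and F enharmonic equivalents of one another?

Gbb is pitch class 5; F is pitch class 5.
All spellings map to pitch class 5, so they are enharmonically equivalent.

Yes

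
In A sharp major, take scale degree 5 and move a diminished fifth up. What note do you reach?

B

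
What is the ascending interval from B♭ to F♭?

Counting letters B–C–D–E–F gives a fifth.
Bb→Fb = 6 semitones, 1 narrower than the perfect fifth (7), so diminished.

diminished fifth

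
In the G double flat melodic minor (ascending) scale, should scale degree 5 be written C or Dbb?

Dbb

Each scale degree takes a distinct letter name. Degree 5 of a scale on G must use the letter D.
Dbb and C are enharmonically the same pitch, but only Dbb uses the letter D, so it is the correct spelling here.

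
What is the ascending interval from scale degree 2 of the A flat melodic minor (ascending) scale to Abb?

Scale degree 2 of Ab melodic minor (ascending) is Bb.
Bb up to Abb: letters B→A make it a seventh; 9 semitones makes it diminished.

diminished seventh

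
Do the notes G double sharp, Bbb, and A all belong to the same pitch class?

Yes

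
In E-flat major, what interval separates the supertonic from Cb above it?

diminished fifth

The supertonic of Eb major is F.
F up to Cb: letters F→C make it a fifth; 6 semitones makes it diminished.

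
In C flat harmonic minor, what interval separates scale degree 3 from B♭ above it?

Scale degree 3 of Cb harmonic minor is Ebb.
Ebb up to Bb: letters E→B make it a fifth; 8 semitones makes it augmented.

augmented fifth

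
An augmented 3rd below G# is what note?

Eb

G down a major third is Eb, so the target letter is E.
From G#, an augmented third is 5 semitones down: Eb.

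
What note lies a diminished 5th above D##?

A#

A fifth above D lands on the letter A.
A diminished fifth spans 6 semitones, so D## moves to pitch class 10. On the letter A that is A#.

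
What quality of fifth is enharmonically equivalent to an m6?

augmented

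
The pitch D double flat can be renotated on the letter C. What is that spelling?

C

Dbb is pitch class 0. The letter C alone is pitch class 0.
Pitch class 0 on C needs no accidental: C.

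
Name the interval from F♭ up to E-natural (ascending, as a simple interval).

augmented seventh

The letter names run F→E, a span of 6 letter steps, so the interval is some kind of seventh.
Fb to E is 12 semitones. A major seventh is 11, so 12 makes it augmented.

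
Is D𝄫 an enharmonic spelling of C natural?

Dbb is pitch class 0; C is pitch class 0.
All spellings map to pitch class 0, so they are enharmonically equivalent.

Yes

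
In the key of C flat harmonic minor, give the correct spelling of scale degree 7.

The Cb harmonic minor scale runs Cb Db Ebb Fb Gb Abb Bb.
Degree 7 is Bb.

Bb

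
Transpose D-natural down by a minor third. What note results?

D down a major third is Bb, so the target letter is B.
From D, a minor third is 3 semitones down: B.

B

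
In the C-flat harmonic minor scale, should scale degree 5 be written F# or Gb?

Each scale degree takes a distinct letter name. Degree 5 of a scale on C must use the letter G.
Gb and F# are enharmonically the same pitch, but only Gb uses the letter G, so it is the correct spelling here.

Gb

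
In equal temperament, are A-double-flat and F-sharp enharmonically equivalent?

No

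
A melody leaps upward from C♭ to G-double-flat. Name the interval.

diminished fifth

Counting letters C–D–E–F–G gives a fifth.
Cb→Gbb = 6 semitones, 1 narrower than the perfect fifth (7), so diminished.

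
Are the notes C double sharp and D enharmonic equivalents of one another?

Yes

C## is pitch class 2; D is pitch class 2.
All spellings map to pitch class 2, so they are enharmonically equivalent.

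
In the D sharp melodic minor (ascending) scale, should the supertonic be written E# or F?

E#

Each scale degree takes a distinct letter name. Degree 2 of a scale on D must use the letter E.
E# and F are enharmonically the same pitch, but only E# uses the letter E, so it is the correct spelling here.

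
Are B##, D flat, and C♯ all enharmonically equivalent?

B## is pitch class 1; Db is pitch class 1; C# is pitch class 1.
All spellings map to pitch class 1, so they are enharmonically equivalent.

Yes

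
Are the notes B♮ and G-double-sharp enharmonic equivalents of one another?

Two spellings are enharmonically equivalent only if they share a pitch class.
Here B → 11, G## → 9; 9 ≠ 11, so they are not.

No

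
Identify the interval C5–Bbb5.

diminished seventh

The letter names run C→B, a span of 6 letter steps, so the interval is some kind of seventh.
C to Bbb is 9 semitones. A major seventh is 11, so 9 makes it diminished.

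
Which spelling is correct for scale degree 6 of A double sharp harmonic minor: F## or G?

Each scale degree takes a distinct letter name. Degree 6 of a scale on A must use the letter F.
F## and G are enharmonically the same pitch, but only F## uses the letter F, so it is the correct spelling here.

F##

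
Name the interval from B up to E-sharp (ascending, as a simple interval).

Counting letters B–C–D–E gives a fourth.
B→E# = 6 semitones, 1 wider than the perfect fourth (5), so augmented.

augmented fourth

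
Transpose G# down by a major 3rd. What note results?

A third below G lands on the letter E.
A major third spans 4 semitones, so G# moves to pitch class 4. On the letter E that is E.

E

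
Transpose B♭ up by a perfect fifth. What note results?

F

B up a perfect fifth is F#, so the target letter is F.
From Bb, a perfect fifth is 7 semitones up: F.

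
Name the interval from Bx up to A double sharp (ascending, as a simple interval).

minor seventh

Counting letters B–C–D–E–F–G–A gives a seventh.
B##→A## = 10 semitones, 1 narrower than the major seventh (11), so minor.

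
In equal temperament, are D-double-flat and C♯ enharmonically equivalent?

Two spellings are enharmonically equivalent only if they share a pitch class.
Here Dbb → 0, C# → 1; 0 ≠ 1, so they are not.

No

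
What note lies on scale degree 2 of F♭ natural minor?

Gb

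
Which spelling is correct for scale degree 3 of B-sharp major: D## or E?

D##

Each scale degree takes a distinct letter name. Degree 3 of a scale on B must use the letter D.
D## and E are enharmonically the same pitch, but only D## uses the letter D, so it is the correct spelling here.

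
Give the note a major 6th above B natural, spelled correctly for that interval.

B up a major sixth is G#, so the target letter is G.
From B, a major sixth is 9 semitones up: G#.

G#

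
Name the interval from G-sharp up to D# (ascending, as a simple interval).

perfect fifth

Counting letters G–A–B–C–D gives a fifth.
G#→D# = 7 semitones, exactly the perfect fifth.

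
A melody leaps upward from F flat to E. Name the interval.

augmented seventh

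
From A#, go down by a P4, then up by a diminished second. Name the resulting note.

F

A perfect fourth down from A# is E# (letter E, 5 semitones down).
A diminished second up from E# is F (letter F, 0 semitones up).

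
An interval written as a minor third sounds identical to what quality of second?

augmented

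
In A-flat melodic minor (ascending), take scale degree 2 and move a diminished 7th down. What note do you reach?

C#

Scale degree 2 of Ab melodic minor (ascending) is Bb.
A diminished seventh (9 semitones) below Bb lands on the letter C, giving C#.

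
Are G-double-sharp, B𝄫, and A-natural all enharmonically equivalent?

G## = pitch class 9 and Bbb = pitch class 9 and A = pitch class 9 — the same pitch class, so they are enharmonic equivalents.

Yes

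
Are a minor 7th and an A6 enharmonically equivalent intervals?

Yes

A minor seventh spans 10 semitones; an augmented sixth spans 10.
They are enharmonically equivalent.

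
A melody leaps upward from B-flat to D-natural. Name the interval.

major third

The letter names run B→D, a span of 2 letter steps, so the interval is some kind of third.
Bb to D is 4 semitones. A major third is 4, so 4 makes it major.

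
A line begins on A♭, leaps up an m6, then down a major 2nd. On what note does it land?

Ebb

A minor sixth up from Ab is Fb (letter F, 8 semitones up).
A major second down from Fb is Ebb (letter E, 2 semitones down).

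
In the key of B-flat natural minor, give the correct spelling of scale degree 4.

Eb

Degree 4 takes the letter 3 steps above B, which is E.
In natural minor, degree 4 sits 5 semitones above the tonic. Bb + 5 semitones is pitch class 3, spelled on E as Eb.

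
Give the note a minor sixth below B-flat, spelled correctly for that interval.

D

A sixth below B lands on the letter D.
A minor sixth spans 8 semitones, so Bb moves to pitch class 2. On the letter D that is D.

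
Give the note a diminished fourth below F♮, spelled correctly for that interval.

F down a perfect fourth is C, so the target letter is C.
From F, a diminished fourth is 4 semitones down: C#.

C#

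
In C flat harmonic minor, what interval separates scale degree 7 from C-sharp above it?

Scale degree 7 of Cb harmonic minor is Bb.
Bb up to C#: letters B→C make it a second; 3 semitones makes it augmented.

augmented second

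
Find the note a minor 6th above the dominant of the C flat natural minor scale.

The dominant of Cb natural minor is Gb.
A minor sixth (8 semitones) above Gb lands on the letter E, giving Ebb.

Ebb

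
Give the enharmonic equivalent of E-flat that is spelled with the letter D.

Eb is pitch class 3. The letter D alone is pitch class 2.
To reach pitch class 3 from D requires an offset of +1 semitone, i.e. sharp: D#.

D#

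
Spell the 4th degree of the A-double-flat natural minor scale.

Dbb

The Abb natural minor scale runs Abb Bbb Cbb Dbb Ebb Fbb Gbb.
Degree 4 is Dbb.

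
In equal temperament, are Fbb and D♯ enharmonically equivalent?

Yes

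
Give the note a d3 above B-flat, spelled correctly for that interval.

Dbb

B up a major third is D#, so the target letter is D.
From Bb, a diminished third is 2 semitones up: Dbb.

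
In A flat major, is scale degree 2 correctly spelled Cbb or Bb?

Bb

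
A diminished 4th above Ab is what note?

Dbb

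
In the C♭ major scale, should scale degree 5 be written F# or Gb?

Gb

Each scale degree takes a distinct letter name. Degree 5 of a scale on C must use the letter G.
Gb and F# are enharmonically the same pitch, but only Gb uses the letter G, so it is the correct spelling here.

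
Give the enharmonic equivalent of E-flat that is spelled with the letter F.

Fbb

Eb is pitch class 3. The letter F alone is pitch class 5.
To reach pitch class 3 from F requires an offset of -2 semitones, i.e. double flat: Fbb.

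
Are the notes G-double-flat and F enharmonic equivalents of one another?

Yes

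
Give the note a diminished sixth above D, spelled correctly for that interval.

A sixth above D lands on the letter B.
A diminished sixth spans 7 semitones, so D moves to pitch class 9. On the letter B that is Bbb.

Bbb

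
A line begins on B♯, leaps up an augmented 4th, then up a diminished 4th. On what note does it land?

An augmented fourth up from B# is E## (letter E, 6 semitones up).
A diminished fourth up from E## is A# (letter A, 4 semitones up).

A#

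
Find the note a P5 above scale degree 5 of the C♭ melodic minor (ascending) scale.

Scale degree 5 of Cb melodic minor (ascending) is Gb.
A perfect fifth (7 semitones) above Gb lands on the letter D, giving Db.

Db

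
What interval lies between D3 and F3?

Counting letters D–E–F gives a third.
D→F = 3 semitones, 1 narrower than the major third (4), so minor.

minor third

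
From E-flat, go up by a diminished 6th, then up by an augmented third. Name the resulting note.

A diminished sixth up from Eb is Cbb (letter C, 7 semitones up).
An augmented third up from Cbb is Eb (letter E, 5 semitones up).

Eb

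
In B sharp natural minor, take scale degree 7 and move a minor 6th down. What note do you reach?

Scale degree 7 of B# natural minor is A#.
A minor sixth (8 semitones) below A# lands on the letter C, giving C##.

C##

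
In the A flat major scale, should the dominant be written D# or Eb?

Each scale degree takes a distinct letter name. Degree 5 of a scale on A must use the letter E.
Eb and D# are enharmonically the same pitch, but only Eb uses the letter E, so it is the correct spelling here.

Eb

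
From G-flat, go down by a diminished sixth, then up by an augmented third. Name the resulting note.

D##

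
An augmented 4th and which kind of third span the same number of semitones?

An augmented fourth spans 6 semitones.
A third spanning 6 semitones is doubly augmented (the major third is 4).

doubly augmented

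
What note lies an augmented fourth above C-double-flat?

C up a perfect fourth is F, so the target letter is F.
From Cbb, an augmented fourth is 6 semitones up: Fb.

Fb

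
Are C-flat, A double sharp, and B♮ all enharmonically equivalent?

Cb is pitch class 11; A## is pitch class 11; B is pitch class 11.
All spellings map to pitch class 11, so they are enharmonically equivalent.

Yes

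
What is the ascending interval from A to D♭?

Counting letters A–B–C–D gives a fourth.
A→Db = 4 semitones, 1 narrower than the perfect fourth (5), so diminished.

diminished fourth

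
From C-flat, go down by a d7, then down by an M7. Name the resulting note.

Eb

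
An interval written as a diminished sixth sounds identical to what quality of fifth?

perfect

A diminished sixth spans 7 semitones.
A fifth spanning 7 semitones is perfect (the perfect fifth is 7).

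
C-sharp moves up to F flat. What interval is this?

Counting letters C–D–E–F gives a fourth.
C#→Fb = 3 semitones, 2 narrower than the perfect fourth (5), so doubly diminished.

doubly diminished fourth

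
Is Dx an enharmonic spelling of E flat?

Two spellings are enharmonically equivalent only if they share a pitch class.
Here D## → 4, Eb → 3; 3 ≠ 4, so they are not.

No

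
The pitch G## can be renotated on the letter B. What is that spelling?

G## is pitch class 9. The letter B alone is pitch class 11.
To reach pitch class 9 from B requires an offset of -2 semitones, i.e. double flat: Bbb.

Bbb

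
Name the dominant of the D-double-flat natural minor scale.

Degree 5 takes the letter 4 steps above D, which is A.
In natural minor, degree 5 sits 7 semitones above the tonic. Dbb + 7 semitones is pitch class 7, spelled on A as Abb.

Abb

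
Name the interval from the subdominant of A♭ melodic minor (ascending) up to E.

augmented second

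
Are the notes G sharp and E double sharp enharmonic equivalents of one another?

No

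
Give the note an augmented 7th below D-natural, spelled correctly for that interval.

A seventh below D lands on the letter E.
An augmented seventh spans 12 semitones, so D moves to pitch class 2. On the letter E that is Ebb.

Ebb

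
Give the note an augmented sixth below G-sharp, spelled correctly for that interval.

A sixth below G lands on the letter B.
An augmented sixth spans 10 semitones, so G# moves to pitch class 10. On the letter B that is Bb.

Bb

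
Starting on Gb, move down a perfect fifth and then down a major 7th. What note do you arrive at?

Dbb

A perfect fifth down from Gb is Cb (letter C, 7 semitones down).
A major seventh down from Cb is Dbb (letter D, 11 semitones down).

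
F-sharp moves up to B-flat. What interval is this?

The letter names run F→B, a span of 3 letter steps, so the interval is some kind of fourth.
F# to Bb is 4 semitones. A perfect fourth is 5, so 4 makes it diminished.

diminished fourth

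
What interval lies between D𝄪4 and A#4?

The letter names run D→A, a span of 4 letter steps, so the interval is some kind of fifth.
D## to A# is 6 semitones. A perfect fifth is 7, so 6 makes it diminished.

diminished fifth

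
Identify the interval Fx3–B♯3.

The letter names run F→B, a span of 3 letter steps, so the interval is some kind of fourth.
F## to B# is 5 semitones. A perfect fourth is 5, so 5 makes it perfect.

perfect fourth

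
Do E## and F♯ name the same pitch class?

E## is pitch class 6; F# is pitch class 6.
All spellings map to pitch class 6, so they are enharmonically equivalent.

Yes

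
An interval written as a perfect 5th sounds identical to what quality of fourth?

doubly augmented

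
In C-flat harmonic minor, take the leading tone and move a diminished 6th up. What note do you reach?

The leading tone of Cb harmonic minor is Bb.
A diminished sixth (7 semitones) above Bb lands on the letter G, giving Gbb.

Gbb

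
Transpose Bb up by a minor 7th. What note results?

A seventh above B lands on the letter A.
A minor seventh spans 10 semitones, so Bb moves to pitch class 8. On the letter A that is Ab.

Ab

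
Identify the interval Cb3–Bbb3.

The letter names run C→B, a span of 6 letter steps, so the interval is some kind of seventh.
Cb to Bbb is 10 semitones. A major seventh is 11, so 10 makes it minor.

minor seventh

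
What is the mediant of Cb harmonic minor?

Ebb

The Cb harmonic minor scale runs Cb Db Ebb Fb Gb Abb Bb.
Degree 3 is Ebb.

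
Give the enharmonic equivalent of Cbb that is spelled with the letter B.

Bb

Plain B sits 1 semitone above Cbb, so on the letter B the same pitch needs a flat: Bb.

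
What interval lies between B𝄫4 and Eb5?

The letter names run B→E, a span of 3 letter steps, so the interval is some kind of fourth.
Bbb to Eb is 6 semitones. A perfect fourth is 5, so 6 makes it augmented.

augmented fourth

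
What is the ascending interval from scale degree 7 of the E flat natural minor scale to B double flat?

minor sixth

Scale degree 7 of Eb natural minor is Db.
Db up to Bbb: letters D→B make it a sixth; 8 semitones makes it minor.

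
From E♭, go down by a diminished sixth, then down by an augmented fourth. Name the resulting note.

D

A diminished sixth down from Eb is G# (letter G, 7 semitones down).
An augmented fourth down from G# is D (letter D, 6 semitones down).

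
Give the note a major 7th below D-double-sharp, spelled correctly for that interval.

E#

D down a major seventh is Eb, so the target letter is E.
From D##, a major seventh is 11 semitones down: E#.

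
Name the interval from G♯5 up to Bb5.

diminished third

The letter names run G→B, a span of 2 letter steps, so the interval is some kind of third.
G# to Bb is 2 semitones. A major third is 4, so 2 makes it diminished.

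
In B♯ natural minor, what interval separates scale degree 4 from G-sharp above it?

Scale degree 4 of B# natural minor is E#.
E# up to G#: letters E→G make it a third; 3 semitones makes it minor.

minor third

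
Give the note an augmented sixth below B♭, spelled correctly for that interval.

B down a major sixth is D, so the target letter is D.
From Bb, an augmented sixth is 10 semitones down: Dbb.

Dbb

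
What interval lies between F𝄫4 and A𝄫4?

Counting letters F–G–A gives a third.
Fbb→Abb = 4 semitones, exactly the major third.

major third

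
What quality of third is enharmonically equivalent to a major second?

A major second spans 2 semitones.
A third spanning 2 semitones is diminished (the major third is 4).

diminished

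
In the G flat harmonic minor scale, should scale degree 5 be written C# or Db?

Each scale degree takes a distinct letter name. Degree 5 of a scale on G must use the letter D.
Db and C# are enharmonically the same pitch, but only Db uses the letter D, so it is the correct spelling here.

Db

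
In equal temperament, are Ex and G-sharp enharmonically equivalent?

E## is pitch class 6; G# is pitch class 8.
The pitch classes differ (6 vs. 8), so they are not enharmonic equivalents.

No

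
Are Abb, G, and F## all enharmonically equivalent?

Yes

Abb is pitch class 7; G is pitch class 7; F## is pitch class 7.
All spellings map to pitch class 7, so they are enharmonically equivalent.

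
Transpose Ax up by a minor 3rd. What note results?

C##

A up a major third is C#, so the target letter is C.
From A##, a minor third is 3 semitones up: C##.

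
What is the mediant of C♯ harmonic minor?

The C# harmonic minor scale runs C# D# E F# G# A B#.
Degree 3 is E.

E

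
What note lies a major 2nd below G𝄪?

F##

A second below G lands on the letter F.
A major second spans 2 semitones, so G## moves to pitch class 7. On the letter F that is F##.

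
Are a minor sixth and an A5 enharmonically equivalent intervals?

A minor sixth spans 8 semitones; an augmented fifth spans 8.
They are enharmonically equivalent.

Yes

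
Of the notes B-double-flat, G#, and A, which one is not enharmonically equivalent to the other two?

In 12-tone equal temperament, enharmonic equivalents share a pitch class. Bbb is pitch class 9; G# is pitch class 8; A is pitch class 9.
Bbb and A share pitch class 9, while G# is pitch class 8.

G#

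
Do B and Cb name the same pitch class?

B is pitch class 11; Cb is pitch class 11.
All spellings map to pitch class 11, so they are enharmonically equivalent.

Yes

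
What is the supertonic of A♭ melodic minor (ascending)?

Bb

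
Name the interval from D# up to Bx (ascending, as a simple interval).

The letter names run D→B, a span of 5 letter steps, so the interval is some kind of sixth.
D# to B## is 10 semitones. A major sixth is 9, so 10 makes it augmented.

augmented sixth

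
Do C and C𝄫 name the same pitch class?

No

C is pitch class 0; Cbb is pitch class 10.
The pitch classes differ (0 vs. 10), so they are not enharmonic equivalents.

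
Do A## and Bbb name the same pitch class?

Two spellings are enharmonically equivalent only if they share a pitch class.
Here A## → 11, Bbb → 9; 9 ≠ 11, so they are not.

No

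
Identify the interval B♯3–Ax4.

major seventh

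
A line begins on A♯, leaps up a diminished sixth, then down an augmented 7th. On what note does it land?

Gbb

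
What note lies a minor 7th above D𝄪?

A seventh above D lands on the letter C.
A minor seventh spans 10 semitones, so D## moves to pitch class 2. On the letter C that is C##.

C##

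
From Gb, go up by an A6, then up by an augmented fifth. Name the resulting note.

An augmented sixth up from Gb is E (letter E, 10 semitones up).
An augmented fifth up from E is B# (letter B, 8 semitones up).

B#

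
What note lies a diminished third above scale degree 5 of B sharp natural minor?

A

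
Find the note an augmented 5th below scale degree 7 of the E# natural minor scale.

Scale degree 7 of E# natural minor is D#.
An augmented fifth (8 semitones) below D# lands on the letter G, giving G.

G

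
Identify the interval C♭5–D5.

Counting letters C–D gives a second.
Cb→D = 3 semitones, 1 wider than the major second (2), so augmented.

augmented second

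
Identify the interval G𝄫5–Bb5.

augmented third

Counting letters G–A–B gives a third.
Gbb→Bb = 5 semitones, 1 wider than the major third (4), so augmented.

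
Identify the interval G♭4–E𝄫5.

minor sixth

The letter names run G→E, a span of 5 letter steps, so the interval is some kind of sixth.
Gb to Ebb is 8 semitones. A major sixth is 9, so 8 makes it minor.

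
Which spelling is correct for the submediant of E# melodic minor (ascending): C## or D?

Each scale degree takes a distinct letter name. Degree 6 of a scale on E must use the letter C.
C## and D are enharmonically the same pitch, but only C## uses the letter C, so it is the correct spelling here.

C##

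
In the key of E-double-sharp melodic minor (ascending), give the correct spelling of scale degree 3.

Degree 3 takes the letter 2 steps above E, which is G.
In melodic minor (ascending), degree 3 sits 3 semitones above the tonic. E## + 3 semitones is pitch class 9, spelled on G as G##.

G##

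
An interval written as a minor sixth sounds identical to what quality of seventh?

doubly diminished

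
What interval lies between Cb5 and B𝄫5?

The letter names run C→B, a span of 6 letter steps, so the interval is some kind of seventh.
Cb to Bbb is 10 semitones. A major seventh is 11, so 10 makes it minor.

minor seventh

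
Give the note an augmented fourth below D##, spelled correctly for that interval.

A#

D down a perfect fourth is A, so the target letter is A.
From D##, an augmented fourth is 6 semitones down: A#.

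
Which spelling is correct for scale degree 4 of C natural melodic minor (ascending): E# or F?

F

Each scale degree takes a distinct letter name. Degree 4 of a scale on C must use the letter F.
F and E# are enharmonically the same pitch, but only F uses the letter F, so it is the correct spelling here.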